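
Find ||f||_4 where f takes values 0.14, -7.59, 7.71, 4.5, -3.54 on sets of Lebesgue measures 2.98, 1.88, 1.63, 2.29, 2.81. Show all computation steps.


Step 1: Compute |f_i|^4 for each value:
  |0.14|^4 = 3.841600e-04
  |-7.59|^4 = 3318.693186
  |7.71|^4 = 3533.601025
  |4.5|^4 = 410.0625
  |-3.54|^4 = 157.040999
Step 2: Multiply by measures and sum:
  3.841600e-04 * 2.98 = 0.001145
  3318.693186 * 1.88 = 6239.143189
  3533.601025 * 1.63 = 5759.76967
  410.0625 * 2.29 = 939.043125
  157.040999 * 2.81 = 441.285206
Sum = 0.001145 + 6239.143189 + 5759.76967 + 939.043125 + 441.285206 = 13379.242335
Step 3: Take the p-th root:
||f||_4 = (13379.242335)^(1/4) = 10.754937


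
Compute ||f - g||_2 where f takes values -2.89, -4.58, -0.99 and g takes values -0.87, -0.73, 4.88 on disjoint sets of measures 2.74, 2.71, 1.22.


Step 1: Compute differences f_i - g_i:
  -2.89 - -0.87 = -2.02
  -4.58 - -0.73 = -3.85
  -0.99 - 4.88 = -5.87
Step 2: Compute |diff|^2 * measure for each set:
  |-2.02|^2 * 2.74 = 4.0804 * 2.74 = 11.180296
  |-3.85|^2 * 2.71 = 14.8225 * 2.71 = 40.168975
  |-5.87|^2 * 1.22 = 34.4569 * 1.22 = 42.037418
Step 3: Sum = 93.386689
Step 4: ||f-g||_2 = (93.386689)^(1/2) = 9.663679


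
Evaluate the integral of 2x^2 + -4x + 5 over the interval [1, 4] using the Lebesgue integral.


The Lebesgue integral of a Riemann-integrable function agrees with the Riemann integral.
Antiderivative F(x) = (2/3)x^3 + (-4/2)x^2 + 5x
F(4) = (2/3)*4^3 + (-4/2)*4^2 + 5*4
     = (2/3)*64 + (-4/2)*16 + 5*4
     = 42.666667 + -32 + 20
     = 30.666667
F(1) = 3.666667
Integral = F(4) - F(1) = 30.666667 - 3.666667 = 27


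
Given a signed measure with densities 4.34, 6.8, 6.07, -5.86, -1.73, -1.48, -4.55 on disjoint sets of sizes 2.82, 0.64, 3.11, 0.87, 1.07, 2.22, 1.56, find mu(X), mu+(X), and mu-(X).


Step 1: Compute signed measure on each set:
  Set 1: 4.34 * 2.82 = 12.2388
  Set 2: 6.8 * 0.64 = 4.352
  Set 3: 6.07 * 3.11 = 18.8777
  Set 4: -5.86 * 0.87 = -5.0982
  Set 5: -1.73 * 1.07 = -1.8511
  Set 6: -1.48 * 2.22 = -3.2856
  Set 7: -4.55 * 1.56 = -7.098
Step 2: Total signed measure = (12.2388) + (4.352) + (18.8777) + (-5.0982) + (-1.8511) + (-3.2856) + (-7.098)
     = 18.1356
Step 3: Positive part mu+(X) = sum of positive contributions = 35.4685
Step 4: Negative part mu-(X) = |sum of negative contributions| = 17.3329


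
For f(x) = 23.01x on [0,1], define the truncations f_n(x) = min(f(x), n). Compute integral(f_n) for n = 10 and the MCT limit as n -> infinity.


f(x) = 23.01x on [0,1]; f_n(x) = min(23.01x, n). At n = 10:
Step 1: f(x) reaches 10 at x = 10/23.01 = 0.434594
Step 2: integral(f_10) = integral(23.01x, 0, 0.434594) + integral(10, 0.434594, 1)
       = 23.01*0.434594^2/2 + 10*(1 - 0.434594)
       = 2.172968 + 5.654063
       = 7.827032
Step 3: As n -> infinity, f_n increases to f, so by MCT integral(f_n) -> integral(f) = 23.01/2 = 11.505.
Convergence: integral(f_10) = 7.827032 -> 11.505 as n -> infinity


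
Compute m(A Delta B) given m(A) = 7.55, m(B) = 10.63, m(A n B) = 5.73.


m(A Delta B) = m(A) + m(B) - 2*m(A n B)
= 7.55 + 10.63 - 2*5.73
= 7.55 + 10.63 - 11.46
= 6.72


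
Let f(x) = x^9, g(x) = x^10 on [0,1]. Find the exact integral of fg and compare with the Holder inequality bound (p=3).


Step 1: Exact integral of f*g = integral(x^19, 0, 1) = 1/20
     = 0.05
Step 2: Holder bound with p=3, q=1.5:
  ||f||_p = (integral x^27 dx)^(1/3) = (1/28)^(1/3) = 0.329317
  ||g||_q = (integral x^15 dx)^(1/1.5) = (1/16)^(1/1.5) = 0.15749
Step 3: Holder bound = ||f||_p * ||g||_q = 0.329317 * 0.15749 = 0.051864
Verification: 0.05 <= 0.051864 (Holder holds)


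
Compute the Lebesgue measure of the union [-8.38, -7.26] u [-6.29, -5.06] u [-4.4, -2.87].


For pairwise disjoint intervals, m(union) = sum of lengths.
= (-7.26 - -8.38) + (-5.06 - -6.29) + (-2.87 - -4.4)
= 1.12 + 1.23 + 1.53
= 3.88


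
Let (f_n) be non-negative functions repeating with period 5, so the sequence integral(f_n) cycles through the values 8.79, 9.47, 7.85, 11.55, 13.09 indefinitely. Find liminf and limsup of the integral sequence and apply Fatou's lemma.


The sequence (integral(f_n)) is periodic with period 5, repeating the values 8.79, 9.47, 7.85, 11.55, 13.09 indefinitely.
Step 1: For a periodic sequence, every tail (a_m, a_(m+1), ...) contains all 5 period values infinitely often.
Step 2: Hence inf of every tail = min of the period values = min(8.79, 9.47, 7.85, 11.55, 13.09) = 7.85.
        liminf_n integral(f_n) = sup over m of (inf of tail from m) = 7.85.
Step 3: Similarly sup of every tail = max of the period values = 13.09.
        limsup_n integral(f_n) = 13.09.
Step 4: Fatou's lemma: integral(liminf_n f_n) <= liminf_n integral(f_n) = 7.85.
        So the integral of the pointwise liminf is at most 7.85.


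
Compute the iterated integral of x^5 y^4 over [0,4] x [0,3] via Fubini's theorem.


By Fubini's theorem, the double integral factors as a product of single integrals:
Step 1: integral_0^4 x^5 dx = [x^6/6] from 0 to 4
     = 4^6/6 = 682.666667
Step 2: integral_0^3 y^4 dy = [y^5/5] from 0 to 3
     = 3^5/5 = 48.6
Step 3: Double integral = 682.666667 * 48.6 = 33177.6


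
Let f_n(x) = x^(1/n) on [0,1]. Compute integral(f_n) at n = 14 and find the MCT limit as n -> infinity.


At n = 14: f_14(x) = x^(1/14).
Step 1: integral(x^(1/14), 0, 1) = [x^(1/14+1) / (1/14+1)] from 0 to 1
     = 1 / (1/14 + 1) = 1 / ((14+1)/14) = 14/(14+1)
     = 14/15 = 0.933333
Step 2: As n -> infinity, f_n(x) = x^(1/n) -> 1 for x in (0,1], and f_n is increasing in n.
By MCT, lim_n integral(f_n) = integral(lim_n f_n) = integral(1, 0, 1) = 1.
Step 3: Verify convergence: 14/15 = 0.933333 -> 1


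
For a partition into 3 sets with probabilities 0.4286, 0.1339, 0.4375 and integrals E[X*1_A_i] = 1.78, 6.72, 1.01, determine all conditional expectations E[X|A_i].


For each cell A_i: E[X|A_i] = E[X*1_A_i] / P(A_i)
Step 1: E[X|A_1] = 1.78 / 0.4286 = 4.153056
Step 2: E[X|A_2] = 6.72 / 0.1339 = 50.186706
Step 3: E[X|A_3] = 1.01 / 0.4375 = 2.308571
Verification: E[X] = sum E[X*1_A_i] = 1.78 + 6.72 + 1.01 = 9.51


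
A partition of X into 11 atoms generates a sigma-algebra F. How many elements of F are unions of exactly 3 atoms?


Each element of F is a union of some subset of the 11 atoms.
Elements that are unions of exactly 3 atoms correspond to 3-element subsets of the 11 atoms.
Count = C(11, 3) = 11! / (3! * 8!) = 165.


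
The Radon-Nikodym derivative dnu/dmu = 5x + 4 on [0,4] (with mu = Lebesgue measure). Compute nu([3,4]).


nu(A) = integral_A (dnu/dmu) dmu = integral_3^4 (5x + 4) dx
Step 1: Antiderivative F(x) = (5/2)x^2 + 4x
Step 2: F(4) = (5/2)*4^2 + 4*4 = 40 + 16 = 56
Step 3: F(3) = (5/2)*3^2 + 4*3 = 22.5 + 12 = 34.5
Step 4: nu([3,4]) = F(4) - F(3) = 56 - 34.5 = 21.5


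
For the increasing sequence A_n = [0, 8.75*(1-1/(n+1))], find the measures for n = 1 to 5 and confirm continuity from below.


By continuity of measure from below: if A_n increases to A, then m(A_n) -> m(A).
Here A = [0, 8.75], so m(A) = 8.75
Step 1: a_1 = 8.75*(1 - 1/2) = 4.375, m(A_1) = 4.375
Step 2: a_2 = 8.75*(1 - 1/3) = 5.8333, m(A_2) = 5.8333
Step 3: a_3 = 8.75*(1 - 1/4) = 6.5625, m(A_3) = 6.5625
Step 4: a_4 = 8.75*(1 - 1/5) = 7, m(A_4) = 7
Step 5: a_5 = 8.75*(1 - 1/6) = 7.2917, m(A_5) = 7.2917
Limit: m(A_n) -> m([0,8.75]) = 8.75


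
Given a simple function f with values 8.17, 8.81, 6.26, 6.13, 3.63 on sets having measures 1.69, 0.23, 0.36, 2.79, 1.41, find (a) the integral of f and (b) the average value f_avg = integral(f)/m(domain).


Step 1: Integral = sum(value_i * measure_i)
= 8.17*1.69 + 8.81*0.23 + 6.26*0.36 + 6.13*2.79 + 3.63*1.41
= 13.8073 + 2.0263 + 2.2536 + 17.1027 + 5.1183
= 40.3082
Step 2: Total measure of domain = 1.69 + 0.23 + 0.36 + 2.79 + 1.41 = 6.48
Step 3: Average value = 40.3082 / 6.48 = 6.220401


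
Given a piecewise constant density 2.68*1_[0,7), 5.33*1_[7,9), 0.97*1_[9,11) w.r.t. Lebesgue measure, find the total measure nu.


Integrate each piece of the Radon-Nikodym derivative:
Step 1: integral_0^7 2.68 dx = 2.68*(7-0) = 2.68*7 = 18.76
Step 2: integral_7^9 5.33 dx = 5.33*(9-7) = 5.33*2 = 10.66
Step 3: integral_9^11 0.97 dx = 0.97*(11-9) = 0.97*2 = 1.94
Total: 18.76 + 10.66 + 1.94 = 31.36


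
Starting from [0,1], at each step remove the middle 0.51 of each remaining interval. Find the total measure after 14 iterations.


Step 1: At each step, fraction remaining = 1 - 0.51 = 0.49
Step 2: After 14 steps, measure = (0.49)^14
Result = 4.599865e-05


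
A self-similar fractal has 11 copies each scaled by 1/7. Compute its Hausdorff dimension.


For a self-similar set with N copies scaled by 1/r:
dim_H = log(N)/log(r) = log(11)/log(7)
= 2.397895/1.94591
= 1.232274


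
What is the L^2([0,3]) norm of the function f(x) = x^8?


Step 1: ||f||_2 = (integral_0^3 |x^8|^2 dx)^(1/2)
     = (integral_0^3 x^16 dx)^(1/2)
Step 2: integral_0^3 x^16 dx = [x^17/(17)] from 0 to 3 = 3^17/17
     = 129140163/17 = 7.596480e+06
Step 3: ||f||_2 = (7.596480e+06)^(1/2) = 2756.171289


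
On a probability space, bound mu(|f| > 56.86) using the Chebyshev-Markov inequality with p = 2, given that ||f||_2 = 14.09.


Chebyshev/Markov inequality: mu(|f| > eps) <= (||f||_p / eps)^p
Step 1: ||f||_2 / eps = 14.09 / 56.86 = 0.247802
Step 2: Raise to power p = 2:
  (0.247802)^2 = 0.061406
Step 3: Therefore mu(|f| > 56.86) <= 0.061406


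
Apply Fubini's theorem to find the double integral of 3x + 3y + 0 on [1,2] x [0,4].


By Fubini, integrate in x first, then y.
Step 1: Fix y, integrate over x in [1,2]:
  integral(3x + 3y + 0, x=1..2)
  = 3*(2^2 - 1^2)/2 + (3y + 0)*(2 - 1)
  = 4.5 + (3y + 0)*1
  = 4.5 + 3y + 0
  = 4.5 + 3y
Step 2: Integrate over y in [0,4]:
  integral(4.5 + 3y, y=0..4)
  = 4.5*4 + 3*(4^2 - 0^2)/2
  = 18 + 24
  = 42


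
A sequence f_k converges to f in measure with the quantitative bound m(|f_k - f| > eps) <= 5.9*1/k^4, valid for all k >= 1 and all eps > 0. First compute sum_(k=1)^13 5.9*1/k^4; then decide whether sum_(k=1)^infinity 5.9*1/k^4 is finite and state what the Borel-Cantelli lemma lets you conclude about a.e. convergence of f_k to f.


Step 1: List the terms 5.9*1/k^4 for k = 1 to 13:
  k=1: 5.9
  k=2: 0.36875
  k=3: 0.07284
  k=4: 0.023047
  k=5: 0.00944
  k=6: 0.004552
  k=7: 0.002457
  k=8: 0.00144
  k=9: 8.992532e-04
  k=10: 5.900000e-04
  k=11: 4.029779e-04
  k=12: 2.845293e-04
  k=13: 2.065754e-04
Step 2: Partial sum = 5.9 + 0.36875 + 0.07284 + 0.023047 + 0.00944 + 0.004552 + 0.002457 + 0.00144 + 8.992532e-04 + 5.900000e-04 + 4.029779e-04 + 2.845293e-04 + 2.065754e-04
     = 6.38491
Step 3: The full series sum_(k>=1) 5.9*1/k^4 converges (p-series with p = 4 > 1; a constant multiple of a convergent series converges).
Step 4: Fix eps > 0. Since sum_k m(|f_k - f| > eps) < infinity, the Borel-Cantelli lemma gives
        m(limsup_k {|f_k - f| > eps}) = 0, i.e. for a.e. x, |f_k(x) - f(x)| <= eps for all large k.
        Applying this with eps = 1/j for j = 1, 2, ... and intersecting the countably many full-measure sets,
        for a.e. x we get limsup_k |f_k(x) - f(x)| <= 1/j for every j, hence f_k -> f almost everywhere.
Conclusion: series converges; Borel-Cantelli yields f_k -> f a.e.


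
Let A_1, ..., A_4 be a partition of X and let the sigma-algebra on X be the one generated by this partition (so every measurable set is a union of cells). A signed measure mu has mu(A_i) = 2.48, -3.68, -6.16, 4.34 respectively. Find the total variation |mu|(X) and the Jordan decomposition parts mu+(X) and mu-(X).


Step 1: Every measurable set is a union of atoms (the cells / points), so a Hahn decomposition is
  obtained by grouping atoms by sign: P = union of atoms with mu > 0, N = union of the remaining atoms.
  Atoms in P (indices): 1, 4;  atoms in N (indices): 2, 3
  Positive values: 2.48, 4.34
  Negative values: -3.68, -6.16
Step 2: mu+(X) = mu(P) = sum of positive atom values = 6.82
Step 3: mu-(X) = -mu(N) = sum of |negative atom values| = 9.84
Step 4: |mu|(X) = mu+(X) + mu-(X) = 6.82 + 9.84 = 16.66


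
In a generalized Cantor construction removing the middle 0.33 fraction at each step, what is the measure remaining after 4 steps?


Step 1: At each step, fraction remaining = 1 - 0.33 = 0.67
Step 2: After 4 steps, measure = (0.67)^4
Step 3: Computing the power step by step:
  After step 1: 0.67
  After step 2: 0.4489
  After step 3: 0.300763
  After step 4: 0.201511
Result = 0.201511


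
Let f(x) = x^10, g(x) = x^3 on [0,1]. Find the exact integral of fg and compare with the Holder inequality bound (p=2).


Step 1: Exact integral of f*g = integral(x^13, 0, 1) = 1/14
     = 0.071429
Step 2: Holder bound with p=2, q=2:
  ||f||_p = (integral x^20 dx)^(1/2) = (1/21)^(1/2) = 0.218218
  ||g||_q = (integral x^6 dx)^(1/2) = (1/7)^(1/2) = 0.377964
Step 3: Holder bound = ||f||_p * ||g||_q = 0.218218 * 0.377964 = 0.082479
Verification: 0.071429 <= 0.082479 (Holder holds)


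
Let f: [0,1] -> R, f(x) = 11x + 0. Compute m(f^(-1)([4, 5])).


f^(-1)([4, 5]) = {x : 4 <= 11x + 0 <= 5}
Solving: (4 - 0)/11 <= x <= (5 - 0)/11
= [0.363636, 0.454545]
Intersecting with [0,1]: [0.363636, 0.454545]
Measure = 0.454545 - 0.363636 = 0.090909


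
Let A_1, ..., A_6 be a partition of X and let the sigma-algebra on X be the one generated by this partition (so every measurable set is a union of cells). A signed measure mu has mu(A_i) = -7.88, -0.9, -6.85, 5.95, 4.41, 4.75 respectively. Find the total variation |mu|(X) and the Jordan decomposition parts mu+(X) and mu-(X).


Step 1: Every measurable set is a union of atoms (the cells / points), so a Hahn decomposition is
  obtained by grouping atoms by sign: P = union of atoms with mu > 0, N = union of the remaining atoms.
  Atoms in P (indices): 4, 5, 6;  atoms in N (indices): 1, 2, 3
  Positive values: 5.95, 4.41, 4.75
  Negative values: -7.88, -0.9, -6.85
Step 2: mu+(X) = mu(P) = sum of positive atom values = 15.11
Step 3: mu-(X) = -mu(N) = sum of |negative atom values| = 15.63
Step 4: |mu|(X) = mu+(X) + mu-(X) = 15.11 + 15.63 = 30.74


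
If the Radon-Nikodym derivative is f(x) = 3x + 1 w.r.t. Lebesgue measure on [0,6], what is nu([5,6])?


nu(A) = integral_A (dnu/dmu) dmu = integral_5^6 (3x + 1) dx
Step 1: Antiderivative F(x) = (3/2)x^2 + 1x
Step 2: F(6) = (3/2)*6^2 + 1*6 = 54 + 6 = 60
Step 3: F(5) = (3/2)*5^2 + 1*5 = 37.5 + 5 = 42.5
Step 4: nu([5,6]) = F(6) - F(5) = 60 - 42.5 = 17.5


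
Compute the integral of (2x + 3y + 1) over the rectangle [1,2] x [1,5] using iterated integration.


By Fubini, integrate in x first, then y.
Step 1: Fix y, integrate over x in [1,2]:
  integral(2x + 3y + 1, x=1..2)
  = 2*(2^2 - 1^2)/2 + (3y + 1)*(2 - 1)
  = 3 + (3y + 1)*1
  = 3 + 3y + 1
  = 4 + 3y
Step 2: Integrate over y in [1,5]:
  integral(4 + 3y, y=1..5)
  = 4*4 + 3*(5^2 - 1^2)/2
  = 16 + 36
  = 52


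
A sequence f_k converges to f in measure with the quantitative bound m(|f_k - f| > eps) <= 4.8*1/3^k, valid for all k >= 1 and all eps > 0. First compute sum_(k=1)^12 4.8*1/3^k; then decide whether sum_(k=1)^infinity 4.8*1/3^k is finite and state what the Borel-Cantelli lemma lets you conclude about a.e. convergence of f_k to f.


Step 1: List the terms 4.8*1/3^k for k = 1 to 12:
  k=1: 1.6
  k=2: 0.533333
  k=3: 0.177778
  k=4: 0.059259
  k=5: 0.019753
  k=6: 0.006584
  k=7: 0.002195
  k=8: 7.315958e-04
  k=9: 2.438653e-04
  k=10: 8.128842e-05
  k=11: 2.709614e-05
  k=12: 9.032047e-06
Step 2: Partial sum = 1.6 + 0.533333 + 0.177778 + 0.059259 + 0.019753 + 0.006584 + 0.002195 + 7.315958e-04 + 2.438653e-04 + 8.128842e-05 + 2.709614e-05 + 9.032047e-06
     = 2.399995
Step 3: The full series sum_(k>=1) 4.8*1/3^k converges (geometric series with ratio 1/3 < 1; a constant multiple of a convergent series converges).
Step 4: Fix eps > 0. Since sum_k m(|f_k - f| > eps) < infinity, the Borel-Cantelli lemma gives
        m(limsup_k {|f_k - f| > eps}) = 0, i.e. for a.e. x, |f_k(x) - f(x)| <= eps for all large k.
        Applying this with eps = 1/j for j = 1, 2, ... and intersecting the countably many full-measure sets,
        for a.e. x we get limsup_k |f_k(x) - f(x)| <= 1/j for every j, hence f_k -> f almost everywhere.
Conclusion: series converges; Borel-Cantelli yields f_k -> f a.e.


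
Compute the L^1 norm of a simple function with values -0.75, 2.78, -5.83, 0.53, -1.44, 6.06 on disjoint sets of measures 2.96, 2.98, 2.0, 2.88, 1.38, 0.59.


Step 1: Compute |f_i|^1 for each value:
  |-0.75|^1 = 0.75
  |2.78|^1 = 2.78
  |-5.83|^1 = 5.83
  |0.53|^1 = 0.53
  |-1.44|^1 = 1.44
  |6.06|^1 = 6.06
Step 2: Multiply by measures and sum:
  0.75 * 2.96 = 2.22
  2.78 * 2.98 = 8.2844
  5.83 * 2.0 = 11.66
  0.53 * 2.88 = 1.5264
  1.44 * 1.38 = 1.9872
  6.06 * 0.59 = 3.5754
Sum = 2.22 + 8.2844 + 11.66 + 1.5264 + 1.9872 + 3.5754 = 29.2534
Step 3: Take the p-th root:
||f||_1 = (29.2534)^(1/1) = 29.2534


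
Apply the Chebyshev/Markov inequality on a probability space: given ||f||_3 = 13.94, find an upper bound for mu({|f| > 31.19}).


Chebyshev/Markov inequality: mu(|f| > eps) <= (||f||_p / eps)^p
Step 1: ||f||_3 / eps = 13.94 / 31.19 = 0.446938
Step 2: Raise to power p = 3:
  (0.446938)^3 = 0.089278
Step 3: Therefore mu(|f| > 31.19) <= 0.089278


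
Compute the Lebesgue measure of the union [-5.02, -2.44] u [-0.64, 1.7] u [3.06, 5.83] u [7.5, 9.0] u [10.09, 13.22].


For pairwise disjoint intervals, m(union) = sum of lengths.
= (-2.44 - -5.02) + (1.7 - -0.64) + (5.83 - 3.06) + (9.0 - 7.5) + (13.22 - 10.09)
= 2.58 + 2.34 + 2.77 + 1.5 + 3.13
= 12.32


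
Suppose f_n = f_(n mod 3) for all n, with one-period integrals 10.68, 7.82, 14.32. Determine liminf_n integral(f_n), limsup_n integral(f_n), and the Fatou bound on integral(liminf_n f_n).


The sequence (integral(f_n)) is periodic with period 3, repeating the values 10.68, 7.82, 14.32 indefinitely.
Step 1: For a periodic sequence, every tail (a_m, a_(m+1), ...) contains all 3 period values infinitely often.
Step 2: Hence inf of every tail = min of the period values = min(10.68, 7.82, 14.32) = 7.82.
        liminf_n integral(f_n) = sup over m of (inf of tail from m) = 7.82.
Step 3: Similarly sup of every tail = max of the period values = 14.32.
        limsup_n integral(f_n) = 14.32.
Step 4: Fatou's lemma: integral(liminf_n f_n) <= liminf_n integral(f_n) = 7.82.
        So the integral of the pointwise liminf is at most 7.82.


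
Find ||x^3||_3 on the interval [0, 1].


Step 1: ||f||_3 = (integral_0^1 |x^3|^3 dx)^(1/3)
     = (integral_0^1 x^9 dx)^(1/3)
Step 2: integral_0^1 x^9 dx = [x^10/(10)] from 0 to 1 = 1^10/10
     = 1/10 = 0.1
Step 3: ||f||_3 = (0.1)^(1/3) = 0.464159


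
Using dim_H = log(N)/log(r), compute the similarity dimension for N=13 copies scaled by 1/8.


For a self-similar set with N copies scaled by 1/r:
dim_H = log(N)/log(r) = log(13)/log(8)
= 2.564949/2.079442
= 1.23348


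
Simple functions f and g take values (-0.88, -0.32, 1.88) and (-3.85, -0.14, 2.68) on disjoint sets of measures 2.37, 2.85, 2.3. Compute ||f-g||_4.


Step 1: Compute differences f_i - g_i:
  -0.88 - -3.85 = 2.97
  -0.32 - -0.14 = -0.18
  1.88 - 2.68 = -0.8
Step 2: Compute |diff|^4 * measure for each set:
  |2.97|^4 * 2.37 = 77.808277 * 2.37 = 184.405616
  |-0.18|^4 * 2.85 = 0.00105 * 2.85 = 0.002992
  |-0.8|^4 * 2.3 = 0.4096 * 2.3 = 0.94208
Step 3: Sum = 185.350688
Step 4: ||f-g||_4 = (185.350688)^(1/4) = 3.689764


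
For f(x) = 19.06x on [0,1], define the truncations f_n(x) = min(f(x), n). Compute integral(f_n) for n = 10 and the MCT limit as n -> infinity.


f(x) = 19.06x on [0,1]; f_n(x) = min(19.06x, n). At n = 10:
Step 1: f(x) reaches 10 at x = 10/19.06 = 0.524659
Step 2: integral(f_10) = integral(19.06x, 0, 0.524659) + integral(10, 0.524659, 1)
       = 19.06*0.524659^2/2 + 10*(1 - 0.524659)
       = 2.623295 + 4.75341
       = 7.376705
Step 3: As n -> infinity, f_n increases to f, so by MCT integral(f_n) -> integral(f) = 19.06/2 = 9.53.
Convergence: integral(f_10) = 7.376705 -> 9.53 as n -> infinity


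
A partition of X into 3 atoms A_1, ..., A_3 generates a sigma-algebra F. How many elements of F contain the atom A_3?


Each element of F is a union of some subset S of the 3 atoms.
The element contains A_3 iff A_3 is in S.
So we count subsets S of {A_1,...,A_3} with A_3 in S: choose freely among the other 2 atoms.
Count = 2^(3-1) = 2^2 = 4.


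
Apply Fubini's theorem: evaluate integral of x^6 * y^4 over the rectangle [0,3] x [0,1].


By Fubini's theorem, the double integral factors as a product of single integrals:
Step 1: integral_0^3 x^6 dx = [x^7/7] from 0 to 3
     = 3^7/7 = 312.428571
Step 2: integral_0^1 y^4 dy = [y^5/5] from 0 to 1
     = 1^5/5 = 0.2
Step 3: Double integral = 312.428571 * 0.2 = 62.485714


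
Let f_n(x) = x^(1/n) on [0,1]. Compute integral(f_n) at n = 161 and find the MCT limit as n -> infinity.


At n = 161: f_161(x) = x^(1/161).
Step 1: integral(x^(1/161), 0, 1) = [x^(1/161+1) / (1/161+1)] from 0 to 1
     = 1 / (1/161 + 1) = 1 / ((161+1)/161) = 161/(161+1)
     = 161/162 = 0.993827
Step 2: As n -> infinity, f_n(x) = x^(1/n) -> 1 for x in (0,1], and f_n is increasing in n.
By MCT, lim_n integral(f_n) = integral(lim_n f_n) = integral(1, 0, 1) = 1.
Step 3: Verify convergence: 161/162 = 0.993827 -> 1


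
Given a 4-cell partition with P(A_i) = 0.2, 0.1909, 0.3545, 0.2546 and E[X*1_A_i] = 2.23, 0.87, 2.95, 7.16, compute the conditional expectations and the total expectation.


For each cell A_i: E[X|A_i] = E[X*1_A_i] / P(A_i)
Step 1: E[X|A_1] = 2.23 / 0.2 = 11.15
Step 2: E[X|A_2] = 0.87 / 0.1909 = 4.55736
Step 3: E[X|A_3] = 2.95 / 0.3545 = 8.32158
Step 4: E[X|A_4] = 7.16 / 0.2546 = 28.122545
Verification: E[X] = sum E[X*1_A_i] = 2.23 + 0.87 + 2.95 + 7.16 = 13.21


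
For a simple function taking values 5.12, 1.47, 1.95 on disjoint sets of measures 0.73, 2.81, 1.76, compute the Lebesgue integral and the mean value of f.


Step 1: Integral = sum(value_i * measure_i)
= 5.12*0.73 + 1.47*2.81 + 1.95*1.76
= 3.7376 + 4.1307 + 3.432
= 11.3003
Step 2: Total measure of domain = 0.73 + 2.81 + 1.76 = 5.3
Step 3: Average value = 11.3003 / 5.3 = 2.132132


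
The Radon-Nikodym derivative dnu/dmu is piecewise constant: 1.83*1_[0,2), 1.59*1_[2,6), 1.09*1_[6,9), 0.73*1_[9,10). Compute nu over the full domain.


Integrate each piece of the Radon-Nikodym derivative:
Step 1: integral_0^2 1.83 dx = 1.83*(2-0) = 1.83*2 = 3.66
Step 2: integral_2^6 1.59 dx = 1.59*(6-2) = 1.59*4 = 6.36
Step 3: integral_6^9 1.09 dx = 1.09*(9-6) = 1.09*3 = 3.27
Step 4: integral_9^10 0.73 dx = 0.73*(10-9) = 0.73*1 = 0.73
Total: 3.66 + 6.36 + 3.27 + 0.73 = 14.02


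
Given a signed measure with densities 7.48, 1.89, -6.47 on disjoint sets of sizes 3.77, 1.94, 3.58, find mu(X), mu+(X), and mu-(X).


Step 1: Compute signed measure on each set:
  Set 1: 7.48 * 3.77 = 28.1996
  Set 2: 1.89 * 1.94 = 3.6666
  Set 3: -6.47 * 3.58 = -23.1626
Step 2: Total signed measure = (28.1996) + (3.6666) + (-23.1626)
     = 8.7036
Step 3: Positive part mu+(X) = sum of positive contributions = 31.8662
Step 4: Negative part mu-(X) = |sum of negative contributions| = 23.1626


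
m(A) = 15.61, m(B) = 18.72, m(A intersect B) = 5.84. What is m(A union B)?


By inclusion-exclusion: m(A u B) = m(A) + m(B) - m(A n B)
= 15.61 + 18.72 - 5.84
= 28.49


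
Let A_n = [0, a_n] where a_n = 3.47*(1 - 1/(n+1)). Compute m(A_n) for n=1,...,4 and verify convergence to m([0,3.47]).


By continuity of measure from below: if A_n increases to A, then m(A_n) -> m(A).
Here A = [0, 3.47], so m(A) = 3.47
Step 1: a_1 = 3.47*(1 - 1/2) = 1.735, m(A_1) = 1.735
Step 2: a_2 = 3.47*(1 - 1/3) = 2.3133, m(A_2) = 2.3133
Step 3: a_3 = 3.47*(1 - 1/4) = 2.6025, m(A_3) = 2.6025
Step 4: a_4 = 3.47*(1 - 1/5) = 2.776, m(A_4) = 2.776
Limit: m(A_n) -> m([0,3.47]) = 3.47


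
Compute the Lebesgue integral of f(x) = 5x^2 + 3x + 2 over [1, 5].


The Lebesgue integral of a Riemann-integrable function agrees with the Riemann integral.
Antiderivative F(x) = (5/3)x^3 + (3/2)x^2 + 2x
F(5) = (5/3)*5^3 + (3/2)*5^2 + 2*5
     = (5/3)*125 + (3/2)*25 + 2*5
     = 208.333333 + 37.5 + 10
     = 255.833333
F(1) = 5.166667
Integral = F(5) - F(1) = 255.833333 - 5.166667 = 250.666667


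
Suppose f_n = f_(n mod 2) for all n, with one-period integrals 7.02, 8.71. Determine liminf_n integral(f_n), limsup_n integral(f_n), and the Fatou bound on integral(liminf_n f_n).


The sequence (integral(f_n)) is periodic with period 2, repeating the values 7.02, 8.71 indefinitely.
Step 1: For a periodic sequence, every tail (a_m, a_(m+1), ...) contains all 2 period values infinitely often.
Step 2: Hence inf of every tail = min of the period values = min(7.02, 8.71) = 7.02.
        liminf_n integral(f_n) = sup over m of (inf of tail from m) = 7.02.
Step 3: Similarly sup of every tail = max of the period values = 8.71.
        limsup_n integral(f_n) = 8.71.
Step 4: Fatou's lemma: integral(liminf_n f_n) <= liminf_n integral(f_n) = 7.02.
        So the integral of the pointwise liminf is at most 7.02.


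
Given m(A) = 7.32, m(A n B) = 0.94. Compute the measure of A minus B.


m(A \ B) = m(A) - m(A n B)
= 7.32 - 0.94
= 6.38


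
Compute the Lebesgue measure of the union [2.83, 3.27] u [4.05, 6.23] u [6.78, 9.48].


For pairwise disjoint intervals, m(union) = sum of lengths.
= (3.27 - 2.83) + (6.23 - 4.05) + (9.48 - 6.78)
= 0.44 + 2.18 + 2.7
= 5.32


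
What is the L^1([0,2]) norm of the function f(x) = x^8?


Step 1: ||f||_1 = (integral_0^2 |x^8|^1 dx)^(1/1)
     = (integral_0^2 x^8 dx)^(1/1)
Step 2: integral_0^2 x^8 dx = [x^9/(9)] from 0 to 2 = 2^9/9
     = 512/9 = 56.888889
Step 3: ||f||_1 = (56.888889)^(1/1) = 56.888889


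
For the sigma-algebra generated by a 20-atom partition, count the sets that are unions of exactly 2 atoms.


Each element of F is a union of some subset of the 20 atoms.
Elements that are unions of exactly 2 atoms correspond to 2-element subsets of the 20 atoms.
Count = C(20, 2) = 20! / (2! * 18!) = 190.


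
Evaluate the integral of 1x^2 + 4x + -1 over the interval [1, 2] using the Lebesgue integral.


The Lebesgue integral of a Riemann-integrable function agrees with the Riemann integral.
Antiderivative F(x) = (1/3)x^3 + (4/2)x^2 + -1x
F(2) = (1/3)*2^3 + (4/2)*2^2 + -1*2
     = (1/3)*8 + (4/2)*4 + -1*2
     = 2.666667 + 8 + -2
     = 8.666667
F(1) = 1.333333
Integral = F(2) - F(1) = 8.666667 - 1.333333 = 7.333333


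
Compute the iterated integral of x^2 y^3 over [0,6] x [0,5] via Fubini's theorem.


By Fubini's theorem, the double integral factors as a product of single integrals:
Step 1: integral_0^6 x^2 dx = [x^3/3] from 0 to 6
     = 6^3/3 = 72
Step 2: integral_0^5 y^3 dy = [y^4/4] from 0 to 5
     = 5^4/4 = 156.25
Step 3: Double integral = 72 * 156.25 = 11250


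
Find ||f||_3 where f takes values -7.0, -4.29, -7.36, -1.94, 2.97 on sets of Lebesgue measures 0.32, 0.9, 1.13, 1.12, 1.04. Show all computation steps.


Step 1: Compute |f_i|^3 for each value:
  |-7.0|^3 = 343
  |-4.29|^3 = 78.953589
  |-7.36|^3 = 398.688256
  |-1.94|^3 = 7.301384
  |2.97|^3 = 26.198073
Step 2: Multiply by measures and sum:
  343 * 0.32 = 109.76
  78.953589 * 0.9 = 71.05823
  398.688256 * 1.13 = 450.517729
  7.301384 * 1.12 = 8.17755
  26.198073 * 1.04 = 27.245996
Sum = 109.76 + 71.05823 + 450.517729 + 8.17755 + 27.245996 = 666.759505
Step 3: Take the p-th root:
||f||_3 = (666.759505)^(1/3) = 8.73621


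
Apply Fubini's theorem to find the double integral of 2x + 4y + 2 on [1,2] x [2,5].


By Fubini, integrate in x first, then y.
Step 1: Fix y, integrate over x in [1,2]:
  integral(2x + 4y + 2, x=1..2)
  = 2*(2^2 - 1^2)/2 + (4y + 2)*(2 - 1)
  = 3 + (4y + 2)*1
  = 3 + 4y + 2
  = 5 + 4y
Step 2: Integrate over y in [2,5]:
  integral(5 + 4y, y=2..5)
  = 5*3 + 4*(5^2 - 2^2)/2
  = 15 + 42
  = 57


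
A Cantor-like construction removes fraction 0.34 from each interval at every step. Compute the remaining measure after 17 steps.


Step 1: At each step, fraction remaining = 1 - 0.34 = 0.66
Step 2: After 17 steps, measure = (0.66)^17
Result = 8.555530e-04


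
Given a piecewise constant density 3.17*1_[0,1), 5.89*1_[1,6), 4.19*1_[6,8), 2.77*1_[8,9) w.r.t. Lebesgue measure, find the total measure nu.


Integrate each piece of the Radon-Nikodym derivative:
Step 1: integral_0^1 3.17 dx = 3.17*(1-0) = 3.17*1 = 3.17
Step 2: integral_1^6 5.89 dx = 5.89*(6-1) = 5.89*5 = 29.45
Step 3: integral_6^8 4.19 dx = 4.19*(8-6) = 4.19*2 = 8.38
Step 4: integral_8^9 2.77 dx = 2.77*(9-8) = 2.77*1 = 2.77
Total: 3.17 + 29.45 + 8.38 + 2.77 = 43.77


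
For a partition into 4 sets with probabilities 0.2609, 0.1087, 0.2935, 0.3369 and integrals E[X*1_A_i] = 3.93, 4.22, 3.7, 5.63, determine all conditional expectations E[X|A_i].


For each cell A_i: E[X|A_i] = E[X*1_A_i] / P(A_i)
Step 1: E[X|A_1] = 3.93 / 0.2609 = 15.063243
Step 2: E[X|A_2] = 4.22 / 0.1087 = 38.822447
Step 3: E[X|A_3] = 3.7 / 0.2935 = 12.606474
Step 4: E[X|A_4] = 5.63 / 0.3369 = 16.71119
Verification: E[X] = sum E[X*1_A_i] = 3.93 + 4.22 + 3.7 + 5.63 = 17.48


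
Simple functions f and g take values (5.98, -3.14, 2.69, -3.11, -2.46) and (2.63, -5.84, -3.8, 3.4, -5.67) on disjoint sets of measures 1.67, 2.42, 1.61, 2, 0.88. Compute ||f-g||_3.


Step 1: Compute differences f_i - g_i:
  5.98 - 2.63 = 3.35
  -3.14 - -5.84 = 2.7
  2.69 - -3.8 = 6.49
  -3.11 - 3.4 = -6.51
  -2.46 - -5.67 = 3.21
Step 2: Compute |diff|^3 * measure for each set:
  |3.35|^3 * 1.67 = 37.595375 * 1.67 = 62.784276
  |2.7|^3 * 2.42 = 19.683 * 2.42 = 47.63286
  |6.49|^3 * 1.61 = 273.359449 * 1.61 = 440.108713
  |-6.51|^3 * 2 = 275.894451 * 2 = 551.788902
  |3.21|^3 * 0.88 = 33.076161 * 0.88 = 29.107022
Step 3: Sum = 1131.421773
Step 4: ||f-g||_3 = (1131.421773)^(1/3) = 10.420171


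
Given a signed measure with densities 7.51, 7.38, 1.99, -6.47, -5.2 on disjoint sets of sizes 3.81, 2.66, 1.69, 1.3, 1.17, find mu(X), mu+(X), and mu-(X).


Step 1: Compute signed measure on each set:
  Set 1: 7.51 * 3.81 = 28.6131
  Set 2: 7.38 * 2.66 = 19.6308
  Set 3: 1.99 * 1.69 = 3.3631
  Set 4: -6.47 * 1.3 = -8.411
  Set 5: -5.2 * 1.17 = -6.084
Step 2: Total signed measure = (28.6131) + (19.6308) + (3.3631) + (-8.411) + (-6.084)
     = 37.112
Step 3: Positive part mu+(X) = sum of positive contributions = 51.607
Step 4: Negative part mu-(X) = |sum of negative contributions| = 14.495


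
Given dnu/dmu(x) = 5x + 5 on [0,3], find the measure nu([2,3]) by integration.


nu(A) = integral_A (dnu/dmu) dmu = integral_2^3 (5x + 5) dx
Step 1: Antiderivative F(x) = (5/2)x^2 + 5x
Step 2: F(3) = (5/2)*3^2 + 5*3 = 22.5 + 15 = 37.5
Step 3: F(2) = (5/2)*2^2 + 5*2 = 10 + 10 = 20
Step 4: nu([2,3]) = F(3) - F(2) = 37.5 - 20 = 17.5


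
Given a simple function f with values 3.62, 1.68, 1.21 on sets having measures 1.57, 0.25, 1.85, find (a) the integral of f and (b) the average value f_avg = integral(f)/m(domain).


Step 1: Integral = sum(value_i * measure_i)
= 3.62*1.57 + 1.68*0.25 + 1.21*1.85
= 5.6834 + 0.42 + 2.2385
= 8.3419
Step 2: Total measure of domain = 1.57 + 0.25 + 1.85 = 3.67
Step 3: Average value = 8.3419 / 3.67 = 2.272997


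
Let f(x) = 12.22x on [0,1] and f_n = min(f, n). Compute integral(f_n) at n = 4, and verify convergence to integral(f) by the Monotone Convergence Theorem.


f(x) = 12.22x on [0,1]; f_n(x) = min(12.22x, n). At n = 4:
Step 1: f(x) reaches 4 at x = 4/12.22 = 0.327332
Step 2: integral(f_4) = integral(12.22x, 0, 0.327332) + integral(4, 0.327332, 1)
       = 12.22*0.327332^2/2 + 4*(1 - 0.327332)
       = 0.654664 + 2.690671
       = 3.345336
Step 3: As n -> infinity, f_n increases to f, so by MCT integral(f_n) -> integral(f) = 12.22/2 = 6.11.
Convergence: integral(f_4) = 3.345336 -> 6.11 as n -> infinity


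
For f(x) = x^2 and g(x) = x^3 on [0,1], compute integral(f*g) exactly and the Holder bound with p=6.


Step 1: Exact integral of f*g = integral(x^5, 0, 1) = 1/6
     = 0.166667
Step 2: Holder bound with p=6, q=1.2:
  ||f||_p = (integral x^12 dx)^(1/6) = (1/13)^(1/6) = 0.652143
  ||g||_q = (integral x^3.6 dx)^(1/1.2) = (1/4.6)^(1/1.2) = 0.280351
Step 3: Holder bound = ||f||_p * ||g||_q = 0.652143 * 0.280351 = 0.182829
Verification: 0.166667 <= 0.182829 (Holder holds)


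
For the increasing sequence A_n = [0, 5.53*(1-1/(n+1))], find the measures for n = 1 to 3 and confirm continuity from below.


By continuity of measure from below: if A_n increases to A, then m(A_n) -> m(A).
Here A = [0, 5.53], so m(A) = 5.53
Step 1: a_1 = 5.53*(1 - 1/2) = 2.765, m(A_1) = 2.765
Step 2: a_2 = 5.53*(1 - 1/3) = 3.6867, m(A_2) = 3.6867
Step 3: a_3 = 5.53*(1 - 1/4) = 4.1475, m(A_3) = 4.1475
Limit: m(A_n) -> m([0,5.53]) = 5.53


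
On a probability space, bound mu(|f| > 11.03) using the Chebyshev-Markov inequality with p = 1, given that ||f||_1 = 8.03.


Chebyshev/Markov inequality: mu(|f| > eps) <= (||f||_p / eps)^p
Step 1: ||f||_1 / eps = 8.03 / 11.03 = 0.728015
Step 2: Raise to power p = 1:
  (0.728015)^1 = 0.728015
Step 3: Therefore mu(|f| > 11.03) <= 0.728015


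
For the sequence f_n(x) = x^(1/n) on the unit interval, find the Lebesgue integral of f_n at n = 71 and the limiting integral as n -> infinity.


At n = 71: f_71(x) = x^(1/71).
Step 1: integral(x^(1/71), 0, 1) = [x^(1/71+1) / (1/71+1)] from 0 to 1
     = 1 / (1/71 + 1) = 1 / ((71+1)/71) = 71/(71+1)
     = 71/72 = 0.986111
Step 2: As n -> infinity, f_n(x) = x^(1/n) -> 1 for x in (0,1], and f_n is increasing in n.
By MCT, lim_n integral(f_n) = integral(lim_n f_n) = integral(1, 0, 1) = 1.
Step 3: Verify convergence: 71/72 = 0.986111 -> 1


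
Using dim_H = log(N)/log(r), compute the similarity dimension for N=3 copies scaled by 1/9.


For a self-similar set with N copies scaled by 1/r:
dim_H = log(N)/log(r) = log(3)/log(9)
= 1.098612/2.197225
= 0.5


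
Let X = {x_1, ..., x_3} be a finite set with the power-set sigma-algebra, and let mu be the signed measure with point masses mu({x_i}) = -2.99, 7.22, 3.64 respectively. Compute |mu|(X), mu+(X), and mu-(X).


Step 1: Every measurable set is a union of atoms (the cells / points), so a Hahn decomposition is
  obtained by grouping atoms by sign: P = union of atoms with mu > 0, N = union of the remaining atoms.
  Atoms in P (indices): 2, 3;  atoms in N (indices): 1
  Positive values: 7.22, 3.64
  Negative values: -2.99
Step 2: mu+(X) = mu(P) = sum of positive atom values = 10.86
Step 3: mu-(X) = -mu(N) = sum of |negative atom values| = 2.99
Step 4: |mu|(X) = mu+(X) + mu-(X) = 10.86 + 2.99 = 13.85


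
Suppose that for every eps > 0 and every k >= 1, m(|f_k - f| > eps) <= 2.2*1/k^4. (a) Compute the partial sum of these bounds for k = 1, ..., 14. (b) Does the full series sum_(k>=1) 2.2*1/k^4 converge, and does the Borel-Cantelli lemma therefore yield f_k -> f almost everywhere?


Step 1: List the terms 2.2*1/k^4 for k = 1 to 14:
  k=1: 2.2
  k=2: 0.1375
  k=3: 0.02716
  k=4: 0.008594
  k=5: 0.00352
  k=6: 0.001698
  k=7: 9.162849e-04
  k=8: 5.371094e-04
  k=9: 3.353147e-04
  k=10: 2.200000e-04
  k=11: 1.502630e-04
  k=12: 1.060957e-04
  k=13: 7.702812e-05
  k=14: 5.726781e-05
Step 2: Partial sum = 2.2 + 0.1375 + 0.02716 + 0.008594 + 0.00352 + 0.001698 + 9.162849e-04 + 5.371094e-04 + 3.353147e-04 + 2.200000e-04 + 1.502630e-04 + 1.060957e-04 + 7.702812e-05 + 5.726781e-05
     = 2.380871
Step 3: The full series sum_(k>=1) 2.2*1/k^4 converges (p-series with p = 4 > 1; a constant multiple of a convergent series converges).
Step 4: Fix eps > 0. Since sum_k m(|f_k - f| > eps) < infinity, the Borel-Cantelli lemma gives
        m(limsup_k {|f_k - f| > eps}) = 0, i.e. for a.e. x, |f_k(x) - f(x)| <= eps for all large k.
        Applying this with eps = 1/j for j = 1, 2, ... and intersecting the countably many full-measure sets,
        for a.e. x we get limsup_k |f_k(x) - f(x)| <= 1/j for every j, hence f_k -> f almost everywhere.
Conclusion: series converges; Borel-Cantelli yields f_k -> f a.e.


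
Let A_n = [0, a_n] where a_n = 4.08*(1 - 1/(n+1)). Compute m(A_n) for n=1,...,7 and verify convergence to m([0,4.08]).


By continuity of measure from below: if A_n increases to A, then m(A_n) -> m(A).
Here A = [0, 4.08], so m(A) = 4.08
Step 1: a_1 = 4.08*(1 - 1/2) = 2.04, m(A_1) = 2.04
Step 2: a_2 = 4.08*(1 - 1/3) = 2.72, m(A_2) = 2.72
Step 3: a_3 = 4.08*(1 - 1/4) = 3.06, m(A_3) = 3.06
Step 4: a_4 = 4.08*(1 - 1/5) = 3.264, m(A_4) = 3.264
Step 5: a_5 = 4.08*(1 - 1/6) = 3.4, m(A_5) = 3.4
Step 6: a_6 = 4.08*(1 - 1/7) = 3.4971, m(A_6) = 3.4971
Step 7: a_7 = 4.08*(1 - 1/8) = 3.57, m(A_7) = 3.57
Limit: m(A_n) -> m([0,4.08]) = 4.08


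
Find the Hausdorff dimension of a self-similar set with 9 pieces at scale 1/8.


For a self-similar set with N copies scaled by 1/r:
dim_H = log(N)/log(r) = log(9)/log(8)
= 2.197225/2.079442
= 1.056642


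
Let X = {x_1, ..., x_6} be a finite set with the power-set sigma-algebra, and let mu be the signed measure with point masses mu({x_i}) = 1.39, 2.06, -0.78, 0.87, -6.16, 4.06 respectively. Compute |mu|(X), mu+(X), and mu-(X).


Step 1: Every measurable set is a union of atoms (the cells / points), so a Hahn decomposition is
  obtained by grouping atoms by sign: P = union of atoms with mu > 0, N = union of the remaining atoms.
  Atoms in P (indices): 1, 2, 4, 6;  atoms in N (indices): 3, 5
  Positive values: 1.39, 2.06, 0.87, 4.06
  Negative values: -0.78, -6.16
Step 2: mu+(X) = mu(P) = sum of positive atom values = 8.38
Step 3: mu-(X) = -mu(N) = sum of |negative atom values| = 6.94
Step 4: |mu|(X) = mu+(X) + mu-(X) = 8.38 + 6.94 = 15.32


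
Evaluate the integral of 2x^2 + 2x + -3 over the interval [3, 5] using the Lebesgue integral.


The Lebesgue integral of a Riemann-integrable function agrees with the Riemann integral.
Antiderivative F(x) = (2/3)x^3 + (2/2)x^2 + -3x
F(5) = (2/3)*5^3 + (2/2)*5^2 + -3*5
     = (2/3)*125 + (2/2)*25 + -3*5
     = 83.333333 + 25 + -15
     = 93.333333
F(3) = 18
Integral = F(5) - F(3) = 93.333333 - 18 = 75.333333


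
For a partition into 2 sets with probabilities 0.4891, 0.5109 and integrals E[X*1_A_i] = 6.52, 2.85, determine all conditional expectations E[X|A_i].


For each cell A_i: E[X|A_i] = E[X*1_A_i] / P(A_i)
Step 1: E[X|A_1] = 6.52 / 0.4891 = 13.330607
Step 2: E[X|A_2] = 2.85 / 0.5109 = 5.578391
Verification: E[X] = sum E[X*1_A_i] = 6.52 + 2.85 = 9.37


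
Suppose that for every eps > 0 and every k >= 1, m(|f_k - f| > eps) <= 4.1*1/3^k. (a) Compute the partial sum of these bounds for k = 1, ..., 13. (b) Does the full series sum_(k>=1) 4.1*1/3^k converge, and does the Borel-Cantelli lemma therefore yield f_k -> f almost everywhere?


Step 1: List the terms 4.1*1/3^k for k = 1 to 13:
  k=1: 1.366667
  k=2: 0.455556
  k=3: 0.151852
  k=4: 0.050617
  k=5: 0.016872
  k=6: 0.005624
  k=7: 0.001875
  k=8: 6.249047e-04
  k=9: 2.083016e-04
  k=10: 6.943386e-05
  k=11: 2.314462e-05
  k=12: 7.714873e-06
  k=13: 2.571624e-06
Step 2: Partial sum = 1.366667 + 0.455556 + 0.151852 + 0.050617 + 0.016872 + 0.005624 + 0.001875 + 6.249047e-04 + 2.083016e-04 + 6.943386e-05 + 2.314462e-05 + 7.714873e-06 + 2.571624e-06
     = 2.049999
Step 3: The full series sum_(k>=1) 4.1*1/3^k converges (geometric series with ratio 1/3 < 1; a constant multiple of a convergent series converges).
Step 4: Fix eps > 0. Since sum_k m(|f_k - f| > eps) < infinity, the Borel-Cantelli lemma gives
        m(limsup_k {|f_k - f| > eps}) = 0, i.e. for a.e. x, |f_k(x) - f(x)| <= eps for all large k.
        Applying this with eps = 1/j for j = 1, 2, ... and intersecting the countably many full-measure sets,
        for a.e. x we get limsup_k |f_k(x) - f(x)| <= 1/j for every j, hence f_k -> f almost everywhere.
Conclusion: series converges; Borel-Cantelli yields f_k -> f a.e.


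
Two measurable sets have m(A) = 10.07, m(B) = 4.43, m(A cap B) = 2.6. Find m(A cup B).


By inclusion-exclusion: m(A u B) = m(A) + m(B) - m(A n B)
= 10.07 + 4.43 - 2.6
= 11.9


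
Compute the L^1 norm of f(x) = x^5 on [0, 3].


Step 1: ||f||_1 = (integral_0^3 |x^5|^1 dx)^(1/1)
     = (integral_0^3 x^5 dx)^(1/1)
Step 2: integral_0^3 x^5 dx = [x^6/(6)] from 0 to 3 = 3^6/6
     = 729/6 = 121.5
Step 3: ||f||_1 = (121.5)^(1/1) = 121.5


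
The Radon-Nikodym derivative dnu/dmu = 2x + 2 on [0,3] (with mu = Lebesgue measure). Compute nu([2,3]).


nu(A) = integral_A (dnu/dmu) dmu = integral_2^3 (2x + 2) dx
Step 1: Antiderivative F(x) = (2/2)x^2 + 2x
Step 2: F(3) = (2/2)*3^2 + 2*3 = 9 + 6 = 15
Step 3: F(2) = (2/2)*2^2 + 2*2 = 4 + 4 = 8
Step 4: nu([2,3]) = F(3) - F(2) = 15 - 8 = 7
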